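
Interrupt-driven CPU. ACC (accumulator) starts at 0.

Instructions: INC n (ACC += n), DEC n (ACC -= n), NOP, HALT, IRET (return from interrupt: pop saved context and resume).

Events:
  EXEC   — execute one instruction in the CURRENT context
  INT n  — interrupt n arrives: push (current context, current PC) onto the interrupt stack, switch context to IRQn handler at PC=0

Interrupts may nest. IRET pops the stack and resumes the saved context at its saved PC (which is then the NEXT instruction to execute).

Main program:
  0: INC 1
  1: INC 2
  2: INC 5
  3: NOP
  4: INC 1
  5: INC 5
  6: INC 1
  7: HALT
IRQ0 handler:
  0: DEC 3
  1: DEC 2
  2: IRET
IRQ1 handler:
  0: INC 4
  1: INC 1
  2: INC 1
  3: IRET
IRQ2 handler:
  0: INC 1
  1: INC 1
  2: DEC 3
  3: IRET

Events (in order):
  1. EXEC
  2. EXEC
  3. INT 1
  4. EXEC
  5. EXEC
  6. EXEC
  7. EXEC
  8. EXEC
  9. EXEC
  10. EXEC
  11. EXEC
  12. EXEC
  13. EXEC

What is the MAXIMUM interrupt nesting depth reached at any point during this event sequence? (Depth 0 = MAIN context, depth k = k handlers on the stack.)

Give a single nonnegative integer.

Event 1 (EXEC): [MAIN] PC=0: INC 1 -> ACC=1 [depth=0]
Event 2 (EXEC): [MAIN] PC=1: INC 2 -> ACC=3 [depth=0]
Event 3 (INT 1): INT 1 arrives: push (MAIN, PC=2), enter IRQ1 at PC=0 (depth now 1) [depth=1]
Event 4 (EXEC): [IRQ1] PC=0: INC 4 -> ACC=7 [depth=1]
Event 5 (EXEC): [IRQ1] PC=1: INC 1 -> ACC=8 [depth=1]
Event 6 (EXEC): [IRQ1] PC=2: INC 1 -> ACC=9 [depth=1]
Event 7 (EXEC): [IRQ1] PC=3: IRET -> resume MAIN at PC=2 (depth now 0) [depth=0]
Event 8 (EXEC): [MAIN] PC=2: INC 5 -> ACC=14 [depth=0]
Event 9 (EXEC): [MAIN] PC=3: NOP [depth=0]
Event 10 (EXEC): [MAIN] PC=4: INC 1 -> ACC=15 [depth=0]
Event 11 (EXEC): [MAIN] PC=5: INC 5 -> ACC=20 [depth=0]
Event 12 (EXEC): [MAIN] PC=6: INC 1 -> ACC=21 [depth=0]
Event 13 (EXEC): [MAIN] PC=7: HALT [depth=0]
Max depth observed: 1

Answer: 1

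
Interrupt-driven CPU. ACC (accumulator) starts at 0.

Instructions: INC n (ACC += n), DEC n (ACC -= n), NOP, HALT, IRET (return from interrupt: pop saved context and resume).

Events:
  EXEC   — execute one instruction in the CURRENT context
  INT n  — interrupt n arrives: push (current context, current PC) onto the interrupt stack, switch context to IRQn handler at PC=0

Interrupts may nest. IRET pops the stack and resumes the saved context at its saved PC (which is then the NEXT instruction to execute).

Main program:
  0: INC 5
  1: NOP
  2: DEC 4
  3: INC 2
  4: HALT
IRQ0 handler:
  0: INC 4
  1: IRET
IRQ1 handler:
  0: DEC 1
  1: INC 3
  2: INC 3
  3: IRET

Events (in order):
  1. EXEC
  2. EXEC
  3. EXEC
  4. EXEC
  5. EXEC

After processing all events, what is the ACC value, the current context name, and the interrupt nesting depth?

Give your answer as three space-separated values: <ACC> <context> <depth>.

Answer: 3 MAIN 0

Derivation:
Event 1 (EXEC): [MAIN] PC=0: INC 5 -> ACC=5
Event 2 (EXEC): [MAIN] PC=1: NOP
Event 3 (EXEC): [MAIN] PC=2: DEC 4 -> ACC=1
Event 4 (EXEC): [MAIN] PC=3: INC 2 -> ACC=3
Event 5 (EXEC): [MAIN] PC=4: HALT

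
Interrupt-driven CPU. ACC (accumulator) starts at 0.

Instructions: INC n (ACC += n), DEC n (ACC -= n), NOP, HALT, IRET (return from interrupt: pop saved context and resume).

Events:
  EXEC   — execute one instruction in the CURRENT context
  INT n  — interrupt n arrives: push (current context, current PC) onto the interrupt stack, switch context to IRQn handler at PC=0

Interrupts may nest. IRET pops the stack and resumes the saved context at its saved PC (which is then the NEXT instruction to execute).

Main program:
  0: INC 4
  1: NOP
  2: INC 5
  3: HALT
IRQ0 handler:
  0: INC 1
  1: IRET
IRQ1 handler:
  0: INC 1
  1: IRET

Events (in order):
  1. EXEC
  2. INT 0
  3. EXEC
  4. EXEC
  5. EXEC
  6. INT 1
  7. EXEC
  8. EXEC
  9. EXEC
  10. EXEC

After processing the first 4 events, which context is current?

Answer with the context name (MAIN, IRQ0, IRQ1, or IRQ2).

Event 1 (EXEC): [MAIN] PC=0: INC 4 -> ACC=4
Event 2 (INT 0): INT 0 arrives: push (MAIN, PC=1), enter IRQ0 at PC=0 (depth now 1)
Event 3 (EXEC): [IRQ0] PC=0: INC 1 -> ACC=5
Event 4 (EXEC): [IRQ0] PC=1: IRET -> resume MAIN at PC=1 (depth now 0)

Answer: MAIN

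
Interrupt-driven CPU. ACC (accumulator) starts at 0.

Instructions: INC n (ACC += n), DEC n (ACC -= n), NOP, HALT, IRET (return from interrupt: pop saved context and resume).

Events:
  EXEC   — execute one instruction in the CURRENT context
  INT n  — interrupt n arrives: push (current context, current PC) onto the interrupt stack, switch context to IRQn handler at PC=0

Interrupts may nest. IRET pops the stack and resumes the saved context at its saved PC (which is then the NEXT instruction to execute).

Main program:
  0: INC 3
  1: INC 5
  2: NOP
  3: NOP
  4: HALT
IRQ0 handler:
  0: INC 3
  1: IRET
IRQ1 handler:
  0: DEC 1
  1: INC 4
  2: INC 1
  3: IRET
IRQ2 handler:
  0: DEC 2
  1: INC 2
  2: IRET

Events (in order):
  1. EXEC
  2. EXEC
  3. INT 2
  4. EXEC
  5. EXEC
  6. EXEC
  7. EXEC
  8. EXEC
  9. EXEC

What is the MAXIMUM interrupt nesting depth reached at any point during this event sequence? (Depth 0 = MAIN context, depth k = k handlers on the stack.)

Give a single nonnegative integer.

Answer: 1

Derivation:
Event 1 (EXEC): [MAIN] PC=0: INC 3 -> ACC=3 [depth=0]
Event 2 (EXEC): [MAIN] PC=1: INC 5 -> ACC=8 [depth=0]
Event 3 (INT 2): INT 2 arrives: push (MAIN, PC=2), enter IRQ2 at PC=0 (depth now 1) [depth=1]
Event 4 (EXEC): [IRQ2] PC=0: DEC 2 -> ACC=6 [depth=1]
Event 5 (EXEC): [IRQ2] PC=1: INC 2 -> ACC=8 [depth=1]
Event 6 (EXEC): [IRQ2] PC=2: IRET -> resume MAIN at PC=2 (depth now 0) [depth=0]
Event 7 (EXEC): [MAIN] PC=2: NOP [depth=0]
Event 8 (EXEC): [MAIN] PC=3: NOP [depth=0]
Event 9 (EXEC): [MAIN] PC=4: HALT [depth=0]
Max depth observed: 1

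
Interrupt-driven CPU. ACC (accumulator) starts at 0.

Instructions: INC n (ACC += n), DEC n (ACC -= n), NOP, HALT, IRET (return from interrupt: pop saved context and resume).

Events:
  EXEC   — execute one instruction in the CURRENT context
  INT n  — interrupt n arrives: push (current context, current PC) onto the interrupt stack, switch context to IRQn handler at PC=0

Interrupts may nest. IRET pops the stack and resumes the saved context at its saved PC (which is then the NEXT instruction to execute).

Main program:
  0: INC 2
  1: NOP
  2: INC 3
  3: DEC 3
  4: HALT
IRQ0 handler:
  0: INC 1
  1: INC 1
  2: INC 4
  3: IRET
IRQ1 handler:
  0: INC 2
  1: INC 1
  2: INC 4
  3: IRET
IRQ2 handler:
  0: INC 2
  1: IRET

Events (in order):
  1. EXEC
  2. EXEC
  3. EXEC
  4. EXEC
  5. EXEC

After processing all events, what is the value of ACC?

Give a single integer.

Event 1 (EXEC): [MAIN] PC=0: INC 2 -> ACC=2
Event 2 (EXEC): [MAIN] PC=1: NOP
Event 3 (EXEC): [MAIN] PC=2: INC 3 -> ACC=5
Event 4 (EXEC): [MAIN] PC=3: DEC 3 -> ACC=2
Event 5 (EXEC): [MAIN] PC=4: HALT

Answer: 2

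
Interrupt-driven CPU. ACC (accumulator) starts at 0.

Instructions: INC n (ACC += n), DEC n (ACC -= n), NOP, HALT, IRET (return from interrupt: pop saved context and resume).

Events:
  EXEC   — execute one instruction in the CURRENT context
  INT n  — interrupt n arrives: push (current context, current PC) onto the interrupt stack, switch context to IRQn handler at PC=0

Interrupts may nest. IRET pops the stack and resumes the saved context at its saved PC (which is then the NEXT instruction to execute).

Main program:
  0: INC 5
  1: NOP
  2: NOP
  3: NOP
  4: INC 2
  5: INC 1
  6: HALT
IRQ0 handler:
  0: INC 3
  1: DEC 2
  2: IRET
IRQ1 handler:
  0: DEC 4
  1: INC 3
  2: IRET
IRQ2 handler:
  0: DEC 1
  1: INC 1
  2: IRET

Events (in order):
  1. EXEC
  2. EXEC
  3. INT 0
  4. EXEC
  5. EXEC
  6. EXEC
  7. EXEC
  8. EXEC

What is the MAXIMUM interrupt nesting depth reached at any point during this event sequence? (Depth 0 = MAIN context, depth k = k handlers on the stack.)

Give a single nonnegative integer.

Answer: 1

Derivation:
Event 1 (EXEC): [MAIN] PC=0: INC 5 -> ACC=5 [depth=0]
Event 2 (EXEC): [MAIN] PC=1: NOP [depth=0]
Event 3 (INT 0): INT 0 arrives: push (MAIN, PC=2), enter IRQ0 at PC=0 (depth now 1) [depth=1]
Event 4 (EXEC): [IRQ0] PC=0: INC 3 -> ACC=8 [depth=1]
Event 5 (EXEC): [IRQ0] PC=1: DEC 2 -> ACC=6 [depth=1]
Event 6 (EXEC): [IRQ0] PC=2: IRET -> resume MAIN at PC=2 (depth now 0) [depth=0]
Event 7 (EXEC): [MAIN] PC=2: NOP [depth=0]
Event 8 (EXEC): [MAIN] PC=3: NOP [depth=0]
Max depth observed: 1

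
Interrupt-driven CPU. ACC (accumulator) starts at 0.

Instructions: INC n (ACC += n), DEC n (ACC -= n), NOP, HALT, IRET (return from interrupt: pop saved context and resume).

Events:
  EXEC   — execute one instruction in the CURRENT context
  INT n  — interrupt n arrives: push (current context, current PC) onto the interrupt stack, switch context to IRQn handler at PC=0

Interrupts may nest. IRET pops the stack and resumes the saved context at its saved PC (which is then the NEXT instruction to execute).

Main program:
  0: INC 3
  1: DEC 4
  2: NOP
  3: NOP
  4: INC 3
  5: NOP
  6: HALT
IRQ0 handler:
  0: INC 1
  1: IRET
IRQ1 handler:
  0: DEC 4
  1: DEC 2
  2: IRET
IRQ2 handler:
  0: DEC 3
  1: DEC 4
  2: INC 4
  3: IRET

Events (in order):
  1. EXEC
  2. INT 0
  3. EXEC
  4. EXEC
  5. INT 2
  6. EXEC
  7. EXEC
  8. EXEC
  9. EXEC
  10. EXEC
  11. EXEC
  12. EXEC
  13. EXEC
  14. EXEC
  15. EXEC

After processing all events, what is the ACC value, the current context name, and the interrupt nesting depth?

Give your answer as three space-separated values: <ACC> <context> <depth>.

Event 1 (EXEC): [MAIN] PC=0: INC 3 -> ACC=3
Event 2 (INT 0): INT 0 arrives: push (MAIN, PC=1), enter IRQ0 at PC=0 (depth now 1)
Event 3 (EXEC): [IRQ0] PC=0: INC 1 -> ACC=4
Event 4 (EXEC): [IRQ0] PC=1: IRET -> resume MAIN at PC=1 (depth now 0)
Event 5 (INT 2): INT 2 arrives: push (MAIN, PC=1), enter IRQ2 at PC=0 (depth now 1)
Event 6 (EXEC): [IRQ2] PC=0: DEC 3 -> ACC=1
Event 7 (EXEC): [IRQ2] PC=1: DEC 4 -> ACC=-3
Event 8 (EXEC): [IRQ2] PC=2: INC 4 -> ACC=1
Event 9 (EXEC): [IRQ2] PC=3: IRET -> resume MAIN at PC=1 (depth now 0)
Event 10 (EXEC): [MAIN] PC=1: DEC 4 -> ACC=-3
Event 11 (EXEC): [MAIN] PC=2: NOP
Event 12 (EXEC): [MAIN] PC=3: NOP
Event 13 (EXEC): [MAIN] PC=4: INC 3 -> ACC=0
Event 14 (EXEC): [MAIN] PC=5: NOP
Event 15 (EXEC): [MAIN] PC=6: HALT

Answer: 0 MAIN 0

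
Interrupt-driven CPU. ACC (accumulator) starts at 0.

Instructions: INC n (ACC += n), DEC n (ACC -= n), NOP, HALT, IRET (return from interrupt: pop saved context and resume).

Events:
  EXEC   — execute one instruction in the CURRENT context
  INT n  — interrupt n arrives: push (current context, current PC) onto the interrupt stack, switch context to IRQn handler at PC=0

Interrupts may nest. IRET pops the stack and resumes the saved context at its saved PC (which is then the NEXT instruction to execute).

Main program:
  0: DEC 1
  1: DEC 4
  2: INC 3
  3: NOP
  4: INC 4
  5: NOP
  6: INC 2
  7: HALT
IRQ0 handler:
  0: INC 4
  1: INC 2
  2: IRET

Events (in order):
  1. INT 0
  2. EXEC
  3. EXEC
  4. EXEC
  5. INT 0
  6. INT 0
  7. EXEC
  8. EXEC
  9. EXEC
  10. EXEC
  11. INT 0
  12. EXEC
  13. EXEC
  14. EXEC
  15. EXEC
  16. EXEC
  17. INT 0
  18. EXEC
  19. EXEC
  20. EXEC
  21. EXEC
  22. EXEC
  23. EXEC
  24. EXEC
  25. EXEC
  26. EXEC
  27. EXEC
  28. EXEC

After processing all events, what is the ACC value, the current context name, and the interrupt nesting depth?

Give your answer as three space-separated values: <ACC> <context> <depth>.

Answer: 34 MAIN 0

Derivation:
Event 1 (INT 0): INT 0 arrives: push (MAIN, PC=0), enter IRQ0 at PC=0 (depth now 1)
Event 2 (EXEC): [IRQ0] PC=0: INC 4 -> ACC=4
Event 3 (EXEC): [IRQ0] PC=1: INC 2 -> ACC=6
Event 4 (EXEC): [IRQ0] PC=2: IRET -> resume MAIN at PC=0 (depth now 0)
Event 5 (INT 0): INT 0 arrives: push (MAIN, PC=0), enter IRQ0 at PC=0 (depth now 1)
Event 6 (INT 0): INT 0 arrives: push (IRQ0, PC=0), enter IRQ0 at PC=0 (depth now 2)
Event 7 (EXEC): [IRQ0] PC=0: INC 4 -> ACC=10
Event 8 (EXEC): [IRQ0] PC=1: INC 2 -> ACC=12
Event 9 (EXEC): [IRQ0] PC=2: IRET -> resume IRQ0 at PC=0 (depth now 1)
Event 10 (EXEC): [IRQ0] PC=0: INC 4 -> ACC=16
Event 11 (INT 0): INT 0 arrives: push (IRQ0, PC=1), enter IRQ0 at PC=0 (depth now 2)
Event 12 (EXEC): [IRQ0] PC=0: INC 4 -> ACC=20
Event 13 (EXEC): [IRQ0] PC=1: INC 2 -> ACC=22
Event 14 (EXEC): [IRQ0] PC=2: IRET -> resume IRQ0 at PC=1 (depth now 1)
Event 15 (EXEC): [IRQ0] PC=1: INC 2 -> ACC=24
Event 16 (EXEC): [IRQ0] PC=2: IRET -> resume MAIN at PC=0 (depth now 0)
Event 17 (INT 0): INT 0 arrives: push (MAIN, PC=0), enter IRQ0 at PC=0 (depth now 1)
Event 18 (EXEC): [IRQ0] PC=0: INC 4 -> ACC=28
Event 19 (EXEC): [IRQ0] PC=1: INC 2 -> ACC=30
Event 20 (EXEC): [IRQ0] PC=2: IRET -> resume MAIN at PC=0 (depth now 0)
Event 21 (EXEC): [MAIN] PC=0: DEC 1 -> ACC=29
Event 22 (EXEC): [MAIN] PC=1: DEC 4 -> ACC=25
Event 23 (EXEC): [MAIN] PC=2: INC 3 -> ACC=28
Event 24 (EXEC): [MAIN] PC=3: NOP
Event 25 (EXEC): [MAIN] PC=4: INC 4 -> ACC=32
Event 26 (EXEC): [MAIN] PC=5: NOP
Event 27 (EXEC): [MAIN] PC=6: INC 2 -> ACC=34
Event 28 (EXEC): [MAIN] PC=7: HALT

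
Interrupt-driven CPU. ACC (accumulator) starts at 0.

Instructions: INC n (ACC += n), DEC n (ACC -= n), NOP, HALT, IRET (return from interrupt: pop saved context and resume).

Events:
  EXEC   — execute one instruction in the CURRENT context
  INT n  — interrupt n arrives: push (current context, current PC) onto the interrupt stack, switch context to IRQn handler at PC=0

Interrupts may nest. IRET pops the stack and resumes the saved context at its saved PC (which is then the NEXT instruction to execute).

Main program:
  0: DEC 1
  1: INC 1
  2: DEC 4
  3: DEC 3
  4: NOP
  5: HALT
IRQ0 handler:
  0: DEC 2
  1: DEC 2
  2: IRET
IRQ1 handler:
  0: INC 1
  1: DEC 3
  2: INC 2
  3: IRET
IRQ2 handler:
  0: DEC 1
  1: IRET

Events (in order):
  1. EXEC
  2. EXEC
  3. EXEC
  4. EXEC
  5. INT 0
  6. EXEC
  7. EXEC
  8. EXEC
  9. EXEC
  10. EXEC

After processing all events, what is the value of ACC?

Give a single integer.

Event 1 (EXEC): [MAIN] PC=0: DEC 1 -> ACC=-1
Event 2 (EXEC): [MAIN] PC=1: INC 1 -> ACC=0
Event 3 (EXEC): [MAIN] PC=2: DEC 4 -> ACC=-4
Event 4 (EXEC): [MAIN] PC=3: DEC 3 -> ACC=-7
Event 5 (INT 0): INT 0 arrives: push (MAIN, PC=4), enter IRQ0 at PC=0 (depth now 1)
Event 6 (EXEC): [IRQ0] PC=0: DEC 2 -> ACC=-9
Event 7 (EXEC): [IRQ0] PC=1: DEC 2 -> ACC=-11
Event 8 (EXEC): [IRQ0] PC=2: IRET -> resume MAIN at PC=4 (depth now 0)
Event 9 (EXEC): [MAIN] PC=4: NOP
Event 10 (EXEC): [MAIN] PC=5: HALT

Answer: -11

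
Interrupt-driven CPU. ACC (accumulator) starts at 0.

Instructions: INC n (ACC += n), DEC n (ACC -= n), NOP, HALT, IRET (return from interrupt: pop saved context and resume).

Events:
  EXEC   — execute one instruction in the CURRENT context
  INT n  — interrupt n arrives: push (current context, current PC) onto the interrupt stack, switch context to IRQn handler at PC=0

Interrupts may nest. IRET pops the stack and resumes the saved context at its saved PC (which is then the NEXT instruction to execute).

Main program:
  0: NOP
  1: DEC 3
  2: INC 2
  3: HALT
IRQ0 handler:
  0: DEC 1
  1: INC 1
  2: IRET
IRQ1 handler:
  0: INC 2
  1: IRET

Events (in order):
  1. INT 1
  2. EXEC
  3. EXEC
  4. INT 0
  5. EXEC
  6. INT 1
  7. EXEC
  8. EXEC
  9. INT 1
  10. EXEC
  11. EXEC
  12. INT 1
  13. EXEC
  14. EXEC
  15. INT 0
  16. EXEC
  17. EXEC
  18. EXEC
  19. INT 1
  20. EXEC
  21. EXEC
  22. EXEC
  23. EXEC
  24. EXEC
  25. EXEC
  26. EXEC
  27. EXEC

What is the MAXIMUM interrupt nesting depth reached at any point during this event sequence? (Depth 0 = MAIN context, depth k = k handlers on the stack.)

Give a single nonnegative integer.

Answer: 2

Derivation:
Event 1 (INT 1): INT 1 arrives: push (MAIN, PC=0), enter IRQ1 at PC=0 (depth now 1) [depth=1]
Event 2 (EXEC): [IRQ1] PC=0: INC 2 -> ACC=2 [depth=1]
Event 3 (EXEC): [IRQ1] PC=1: IRET -> resume MAIN at PC=0 (depth now 0) [depth=0]
Event 4 (INT 0): INT 0 arrives: push (MAIN, PC=0), enter IRQ0 at PC=0 (depth now 1) [depth=1]
Event 5 (EXEC): [IRQ0] PC=0: DEC 1 -> ACC=1 [depth=1]
Event 6 (INT 1): INT 1 arrives: push (IRQ0, PC=1), enter IRQ1 at PC=0 (depth now 2) [depth=2]
Event 7 (EXEC): [IRQ1] PC=0: INC 2 -> ACC=3 [depth=2]
Event 8 (EXEC): [IRQ1] PC=1: IRET -> resume IRQ0 at PC=1 (depth now 1) [depth=1]
Event 9 (INT 1): INT 1 arrives: push (IRQ0, PC=1), enter IRQ1 at PC=0 (depth now 2) [depth=2]
Event 10 (EXEC): [IRQ1] PC=0: INC 2 -> ACC=5 [depth=2]
Event 11 (EXEC): [IRQ1] PC=1: IRET -> resume IRQ0 at PC=1 (depth now 1) [depth=1]
Event 12 (INT 1): INT 1 arrives: push (IRQ0, PC=1), enter IRQ1 at PC=0 (depth now 2) [depth=2]
Event 13 (EXEC): [IRQ1] PC=0: INC 2 -> ACC=7 [depth=2]
Event 14 (EXEC): [IRQ1] PC=1: IRET -> resume IRQ0 at PC=1 (depth now 1) [depth=1]
Event 15 (INT 0): INT 0 arrives: push (IRQ0, PC=1), enter IRQ0 at PC=0 (depth now 2) [depth=2]
Event 16 (EXEC): [IRQ0] PC=0: DEC 1 -> ACC=6 [depth=2]
Event 17 (EXEC): [IRQ0] PC=1: INC 1 -> ACC=7 [depth=2]
Event 18 (EXEC): [IRQ0] PC=2: IRET -> resume IRQ0 at PC=1 (depth now 1) [depth=1]
Event 19 (INT 1): INT 1 arrives: push (IRQ0, PC=1), enter IRQ1 at PC=0 (depth now 2) [depth=2]
Event 20 (EXEC): [IRQ1] PC=0: INC 2 -> ACC=9 [depth=2]
Event 21 (EXEC): [IRQ1] PC=1: IRET -> resume IRQ0 at PC=1 (depth now 1) [depth=1]
Event 22 (EXEC): [IRQ0] PC=1: INC 1 -> ACC=10 [depth=1]
Event 23 (EXEC): [IRQ0] PC=2: IRET -> resume MAIN at PC=0 (depth now 0) [depth=0]
Event 24 (EXEC): [MAIN] PC=0: NOP [depth=0]
Event 25 (EXEC): [MAIN] PC=1: DEC 3 -> ACC=7 [depth=0]
Event 26 (EXEC): [MAIN] PC=2: INC 2 -> ACC=9 [depth=0]
Event 27 (EXEC): [MAIN] PC=3: HALT [depth=0]
Max depth observed: 2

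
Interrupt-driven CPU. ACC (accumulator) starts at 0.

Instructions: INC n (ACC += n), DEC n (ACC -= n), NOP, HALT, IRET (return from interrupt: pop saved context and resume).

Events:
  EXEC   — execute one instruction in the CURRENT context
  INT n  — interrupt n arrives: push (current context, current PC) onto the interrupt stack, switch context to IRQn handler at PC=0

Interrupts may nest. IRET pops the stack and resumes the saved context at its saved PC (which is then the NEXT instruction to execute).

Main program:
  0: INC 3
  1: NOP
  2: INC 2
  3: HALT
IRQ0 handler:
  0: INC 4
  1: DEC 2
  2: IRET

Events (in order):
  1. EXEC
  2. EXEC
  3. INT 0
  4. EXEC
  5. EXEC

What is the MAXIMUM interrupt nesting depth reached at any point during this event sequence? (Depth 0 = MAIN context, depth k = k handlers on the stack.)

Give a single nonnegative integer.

Answer: 1

Derivation:
Event 1 (EXEC): [MAIN] PC=0: INC 3 -> ACC=3 [depth=0]
Event 2 (EXEC): [MAIN] PC=1: NOP [depth=0]
Event 3 (INT 0): INT 0 arrives: push (MAIN, PC=2), enter IRQ0 at PC=0 (depth now 1) [depth=1]
Event 4 (EXEC): [IRQ0] PC=0: INC 4 -> ACC=7 [depth=1]
Event 5 (EXEC): [IRQ0] PC=1: DEC 2 -> ACC=5 [depth=1]
Max depth observed: 1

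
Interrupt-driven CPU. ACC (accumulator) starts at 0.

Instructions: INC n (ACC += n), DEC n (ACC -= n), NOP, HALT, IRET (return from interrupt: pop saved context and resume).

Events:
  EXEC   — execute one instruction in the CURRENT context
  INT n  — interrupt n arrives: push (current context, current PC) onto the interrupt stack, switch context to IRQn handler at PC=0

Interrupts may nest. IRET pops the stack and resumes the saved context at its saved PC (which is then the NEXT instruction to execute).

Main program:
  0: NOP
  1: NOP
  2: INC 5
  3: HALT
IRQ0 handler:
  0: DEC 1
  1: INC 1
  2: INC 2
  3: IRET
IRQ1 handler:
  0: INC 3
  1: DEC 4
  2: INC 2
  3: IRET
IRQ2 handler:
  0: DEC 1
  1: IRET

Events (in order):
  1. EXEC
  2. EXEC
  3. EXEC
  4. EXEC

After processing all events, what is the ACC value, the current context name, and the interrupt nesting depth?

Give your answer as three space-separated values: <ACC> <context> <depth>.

Answer: 5 MAIN 0

Derivation:
Event 1 (EXEC): [MAIN] PC=0: NOP
Event 2 (EXEC): [MAIN] PC=1: NOP
Event 3 (EXEC): [MAIN] PC=2: INC 5 -> ACC=5
Event 4 (EXEC): [MAIN] PC=3: HALT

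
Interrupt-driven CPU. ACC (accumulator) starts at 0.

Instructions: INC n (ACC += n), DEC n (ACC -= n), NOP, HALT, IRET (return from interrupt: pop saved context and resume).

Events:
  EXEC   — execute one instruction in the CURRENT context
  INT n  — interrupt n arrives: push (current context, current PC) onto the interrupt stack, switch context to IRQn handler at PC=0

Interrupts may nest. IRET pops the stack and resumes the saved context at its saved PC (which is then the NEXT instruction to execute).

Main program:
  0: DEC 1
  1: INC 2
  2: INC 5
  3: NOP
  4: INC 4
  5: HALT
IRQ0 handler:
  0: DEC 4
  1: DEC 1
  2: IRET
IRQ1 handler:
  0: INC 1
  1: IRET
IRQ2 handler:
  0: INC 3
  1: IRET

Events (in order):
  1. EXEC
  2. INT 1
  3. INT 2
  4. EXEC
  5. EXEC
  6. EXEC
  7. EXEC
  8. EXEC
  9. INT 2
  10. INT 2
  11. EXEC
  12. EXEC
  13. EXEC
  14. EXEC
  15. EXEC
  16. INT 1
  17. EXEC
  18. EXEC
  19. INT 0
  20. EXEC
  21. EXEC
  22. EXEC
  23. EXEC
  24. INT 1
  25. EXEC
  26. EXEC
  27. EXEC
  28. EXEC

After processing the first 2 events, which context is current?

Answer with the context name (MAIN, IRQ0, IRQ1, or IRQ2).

Answer: IRQ1

Derivation:
Event 1 (EXEC): [MAIN] PC=0: DEC 1 -> ACC=-1
Event 2 (INT 1): INT 1 arrives: push (MAIN, PC=1), enter IRQ1 at PC=0 (depth now 1)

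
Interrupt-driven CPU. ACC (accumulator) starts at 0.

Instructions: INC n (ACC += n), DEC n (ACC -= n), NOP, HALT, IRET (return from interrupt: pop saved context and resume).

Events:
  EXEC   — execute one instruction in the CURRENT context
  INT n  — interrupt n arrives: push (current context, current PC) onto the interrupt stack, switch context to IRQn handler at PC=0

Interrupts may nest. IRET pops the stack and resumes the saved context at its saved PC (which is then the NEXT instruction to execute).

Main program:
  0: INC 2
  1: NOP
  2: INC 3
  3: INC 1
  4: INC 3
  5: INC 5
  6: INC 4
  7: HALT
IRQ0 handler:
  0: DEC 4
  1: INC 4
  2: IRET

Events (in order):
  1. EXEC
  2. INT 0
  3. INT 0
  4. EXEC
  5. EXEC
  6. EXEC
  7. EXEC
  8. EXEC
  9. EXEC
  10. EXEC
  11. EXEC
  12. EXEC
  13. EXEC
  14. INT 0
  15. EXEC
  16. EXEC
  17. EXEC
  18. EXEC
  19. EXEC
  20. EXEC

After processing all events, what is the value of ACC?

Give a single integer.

Answer: 18

Derivation:
Event 1 (EXEC): [MAIN] PC=0: INC 2 -> ACC=2
Event 2 (INT 0): INT 0 arrives: push (MAIN, PC=1), enter IRQ0 at PC=0 (depth now 1)
Event 3 (INT 0): INT 0 arrives: push (IRQ0, PC=0), enter IRQ0 at PC=0 (depth now 2)
Event 4 (EXEC): [IRQ0] PC=0: DEC 4 -> ACC=-2
Event 5 (EXEC): [IRQ0] PC=1: INC 4 -> ACC=2
Event 6 (EXEC): [IRQ0] PC=2: IRET -> resume IRQ0 at PC=0 (depth now 1)
Event 7 (EXEC): [IRQ0] PC=0: DEC 4 -> ACC=-2
Event 8 (EXEC): [IRQ0] PC=1: INC 4 -> ACC=2
Event 9 (EXEC): [IRQ0] PC=2: IRET -> resume MAIN at PC=1 (depth now 0)
Event 10 (EXEC): [MAIN] PC=1: NOP
Event 11 (EXEC): [MAIN] PC=2: INC 3 -> ACC=5
Event 12 (EXEC): [MAIN] PC=3: INC 1 -> ACC=6
Event 13 (EXEC): [MAIN] PC=4: INC 3 -> ACC=9
Event 14 (INT 0): INT 0 arrives: push (MAIN, PC=5), enter IRQ0 at PC=0 (depth now 1)
Event 15 (EXEC): [IRQ0] PC=0: DEC 4 -> ACC=5
Event 16 (EXEC): [IRQ0] PC=1: INC 4 -> ACC=9
Event 17 (EXEC): [IRQ0] PC=2: IRET -> resume MAIN at PC=5 (depth now 0)
Event 18 (EXEC): [MAIN] PC=5: INC 5 -> ACC=14
Event 19 (EXEC): [MAIN] PC=6: INC 4 -> ACC=18
Event 20 (EXEC): [MAIN] PC=7: HALT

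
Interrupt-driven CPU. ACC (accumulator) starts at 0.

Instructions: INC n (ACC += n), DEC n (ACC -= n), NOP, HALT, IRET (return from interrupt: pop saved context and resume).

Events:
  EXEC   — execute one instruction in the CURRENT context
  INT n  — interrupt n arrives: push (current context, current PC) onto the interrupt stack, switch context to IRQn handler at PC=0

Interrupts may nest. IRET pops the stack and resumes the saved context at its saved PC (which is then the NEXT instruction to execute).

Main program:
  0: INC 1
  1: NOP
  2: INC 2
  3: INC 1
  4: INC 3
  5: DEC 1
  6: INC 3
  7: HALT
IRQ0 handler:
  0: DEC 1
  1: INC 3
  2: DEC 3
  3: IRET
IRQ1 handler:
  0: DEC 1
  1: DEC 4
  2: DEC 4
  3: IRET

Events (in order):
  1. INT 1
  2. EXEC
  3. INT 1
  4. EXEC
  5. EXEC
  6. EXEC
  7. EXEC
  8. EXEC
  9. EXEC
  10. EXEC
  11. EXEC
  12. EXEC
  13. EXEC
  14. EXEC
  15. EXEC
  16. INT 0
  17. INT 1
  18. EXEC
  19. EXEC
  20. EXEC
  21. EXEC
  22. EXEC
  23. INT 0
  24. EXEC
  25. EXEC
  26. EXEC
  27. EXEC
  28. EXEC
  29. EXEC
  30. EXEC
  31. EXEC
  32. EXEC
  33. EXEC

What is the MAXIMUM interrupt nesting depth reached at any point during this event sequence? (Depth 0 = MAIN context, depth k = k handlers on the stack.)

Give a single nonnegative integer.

Event 1 (INT 1): INT 1 arrives: push (MAIN, PC=0), enter IRQ1 at PC=0 (depth now 1) [depth=1]
Event 2 (EXEC): [IRQ1] PC=0: DEC 1 -> ACC=-1 [depth=1]
Event 3 (INT 1): INT 1 arrives: push (IRQ1, PC=1), enter IRQ1 at PC=0 (depth now 2) [depth=2]
Event 4 (EXEC): [IRQ1] PC=0: DEC 1 -> ACC=-2 [depth=2]
Event 5 (EXEC): [IRQ1] PC=1: DEC 4 -> ACC=-6 [depth=2]
Event 6 (EXEC): [IRQ1] PC=2: DEC 4 -> ACC=-10 [depth=2]
Event 7 (EXEC): [IRQ1] PC=3: IRET -> resume IRQ1 at PC=1 (depth now 1) [depth=1]
Event 8 (EXEC): [IRQ1] PC=1: DEC 4 -> ACC=-14 [depth=1]
Event 9 (EXEC): [IRQ1] PC=2: DEC 4 -> ACC=-18 [depth=1]
Event 10 (EXEC): [IRQ1] PC=3: IRET -> resume MAIN at PC=0 (depth now 0) [depth=0]
Event 11 (EXEC): [MAIN] PC=0: INC 1 -> ACC=-17 [depth=0]
Event 12 (EXEC): [MAIN] PC=1: NOP [depth=0]
Event 13 (EXEC): [MAIN] PC=2: INC 2 -> ACC=-15 [depth=0]
Event 14 (EXEC): [MAIN] PC=3: INC 1 -> ACC=-14 [depth=0]
Event 15 (EXEC): [MAIN] PC=4: INC 3 -> ACC=-11 [depth=0]
Event 16 (INT 0): INT 0 arrives: push (MAIN, PC=5), enter IRQ0 at PC=0 (depth now 1) [depth=1]
Event 17 (INT 1): INT 1 arrives: push (IRQ0, PC=0), enter IRQ1 at PC=0 (depth now 2) [depth=2]
Event 18 (EXEC): [IRQ1] PC=0: DEC 1 -> ACC=-12 [depth=2]
Event 19 (EXEC): [IRQ1] PC=1: DEC 4 -> ACC=-16 [depth=2]
Event 20 (EXEC): [IRQ1] PC=2: DEC 4 -> ACC=-20 [depth=2]
Event 21 (EXEC): [IRQ1] PC=3: IRET -> resume IRQ0 at PC=0 (depth now 1) [depth=1]
Event 22 (EXEC): [IRQ0] PC=0: DEC 1 -> ACC=-21 [depth=1]
Event 23 (INT 0): INT 0 arrives: push (IRQ0, PC=1), enter IRQ0 at PC=0 (depth now 2) [depth=2]
Event 24 (EXEC): [IRQ0] PC=0: DEC 1 -> ACC=-22 [depth=2]
Event 25 (EXEC): [IRQ0] PC=1: INC 3 -> ACC=-19 [depth=2]
Event 26 (EXEC): [IRQ0] PC=2: DEC 3 -> ACC=-22 [depth=2]
Event 27 (EXEC): [IRQ0] PC=3: IRET -> resume IRQ0 at PC=1 (depth now 1) [depth=1]
Event 28 (EXEC): [IRQ0] PC=1: INC 3 -> ACC=-19 [depth=1]
Event 29 (EXEC): [IRQ0] PC=2: DEC 3 -> ACC=-22 [depth=1]
Event 30 (EXEC): [IRQ0] PC=3: IRET -> resume MAIN at PC=5 (depth now 0) [depth=0]
Event 31 (EXEC): [MAIN] PC=5: DEC 1 -> ACC=-23 [depth=0]
Event 32 (EXEC): [MAIN] PC=6: INC 3 -> ACC=-20 [depth=0]
Event 33 (EXEC): [MAIN] PC=7: HALT [depth=0]
Max depth observed: 2

Answer: 2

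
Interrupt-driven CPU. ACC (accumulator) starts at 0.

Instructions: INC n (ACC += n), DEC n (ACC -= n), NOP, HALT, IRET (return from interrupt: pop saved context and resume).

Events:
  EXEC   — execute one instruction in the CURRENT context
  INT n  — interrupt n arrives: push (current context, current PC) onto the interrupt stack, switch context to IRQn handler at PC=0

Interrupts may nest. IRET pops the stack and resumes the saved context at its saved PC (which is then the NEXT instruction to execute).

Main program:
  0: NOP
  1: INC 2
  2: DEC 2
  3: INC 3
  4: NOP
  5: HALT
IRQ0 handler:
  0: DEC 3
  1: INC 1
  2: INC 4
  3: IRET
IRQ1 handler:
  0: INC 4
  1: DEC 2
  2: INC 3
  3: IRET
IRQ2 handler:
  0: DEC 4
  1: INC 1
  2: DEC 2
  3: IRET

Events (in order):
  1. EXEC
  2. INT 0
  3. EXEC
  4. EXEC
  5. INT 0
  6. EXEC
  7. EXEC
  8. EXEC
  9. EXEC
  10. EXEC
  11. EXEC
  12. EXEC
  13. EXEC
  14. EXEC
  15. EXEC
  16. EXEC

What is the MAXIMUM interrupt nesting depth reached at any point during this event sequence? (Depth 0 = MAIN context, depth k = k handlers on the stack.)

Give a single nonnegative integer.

Answer: 2

Derivation:
Event 1 (EXEC): [MAIN] PC=0: NOP [depth=0]
Event 2 (INT 0): INT 0 arrives: push (MAIN, PC=1), enter IRQ0 at PC=0 (depth now 1) [depth=1]
Event 3 (EXEC): [IRQ0] PC=0: DEC 3 -> ACC=-3 [depth=1]
Event 4 (EXEC): [IRQ0] PC=1: INC 1 -> ACC=-2 [depth=1]
Event 5 (INT 0): INT 0 arrives: push (IRQ0, PC=2), enter IRQ0 at PC=0 (depth now 2) [depth=2]
Event 6 (EXEC): [IRQ0] PC=0: DEC 3 -> ACC=-5 [depth=2]
Event 7 (EXEC): [IRQ0] PC=1: INC 1 -> ACC=-4 [depth=2]
Event 8 (EXEC): [IRQ0] PC=2: INC 4 -> ACC=0 [depth=2]
Event 9 (EXEC): [IRQ0] PC=3: IRET -> resume IRQ0 at PC=2 (depth now 1) [depth=1]
Event 10 (EXEC): [IRQ0] PC=2: INC 4 -> ACC=4 [depth=1]
Event 11 (EXEC): [IRQ0] PC=3: IRET -> resume MAIN at PC=1 (depth now 0) [depth=0]
Event 12 (EXEC): [MAIN] PC=1: INC 2 -> ACC=6 [depth=0]
Event 13 (EXEC): [MAIN] PC=2: DEC 2 -> ACC=4 [depth=0]
Event 14 (EXEC): [MAIN] PC=3: INC 3 -> ACC=7 [depth=0]
Event 15 (EXEC): [MAIN] PC=4: NOP [depth=0]
Event 16 (EXEC): [MAIN] PC=5: HALT [depth=0]
Max depth observed: 2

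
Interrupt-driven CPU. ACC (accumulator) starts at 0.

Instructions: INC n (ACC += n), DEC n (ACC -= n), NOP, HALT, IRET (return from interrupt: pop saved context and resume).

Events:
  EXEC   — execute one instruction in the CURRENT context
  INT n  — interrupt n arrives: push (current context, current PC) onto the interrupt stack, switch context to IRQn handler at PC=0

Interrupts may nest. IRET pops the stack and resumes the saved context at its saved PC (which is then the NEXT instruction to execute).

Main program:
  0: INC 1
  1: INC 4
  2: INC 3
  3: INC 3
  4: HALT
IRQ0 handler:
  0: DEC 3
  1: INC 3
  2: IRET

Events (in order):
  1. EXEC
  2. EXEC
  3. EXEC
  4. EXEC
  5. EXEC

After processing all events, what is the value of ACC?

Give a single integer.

Answer: 11

Derivation:
Event 1 (EXEC): [MAIN] PC=0: INC 1 -> ACC=1
Event 2 (EXEC): [MAIN] PC=1: INC 4 -> ACC=5
Event 3 (EXEC): [MAIN] PC=2: INC 3 -> ACC=8
Event 4 (EXEC): [MAIN] PC=3: INC 3 -> ACC=11
Event 5 (EXEC): [MAIN] PC=4: HALT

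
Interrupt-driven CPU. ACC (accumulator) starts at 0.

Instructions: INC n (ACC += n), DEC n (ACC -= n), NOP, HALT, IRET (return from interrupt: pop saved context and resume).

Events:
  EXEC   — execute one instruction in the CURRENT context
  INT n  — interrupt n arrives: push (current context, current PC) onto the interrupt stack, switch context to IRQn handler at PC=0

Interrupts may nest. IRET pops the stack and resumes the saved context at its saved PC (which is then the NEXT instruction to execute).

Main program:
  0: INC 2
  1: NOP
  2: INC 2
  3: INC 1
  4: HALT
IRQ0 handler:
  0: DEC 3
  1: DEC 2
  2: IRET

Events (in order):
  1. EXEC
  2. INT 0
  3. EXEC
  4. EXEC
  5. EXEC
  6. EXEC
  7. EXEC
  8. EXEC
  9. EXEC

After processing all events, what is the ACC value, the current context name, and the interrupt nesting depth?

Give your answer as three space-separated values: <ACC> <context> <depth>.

Event 1 (EXEC): [MAIN] PC=0: INC 2 -> ACC=2
Event 2 (INT 0): INT 0 arrives: push (MAIN, PC=1), enter IRQ0 at PC=0 (depth now 1)
Event 3 (EXEC): [IRQ0] PC=0: DEC 3 -> ACC=-1
Event 4 (EXEC): [IRQ0] PC=1: DEC 2 -> ACC=-3
Event 5 (EXEC): [IRQ0] PC=2: IRET -> resume MAIN at PC=1 (depth now 0)
Event 6 (EXEC): [MAIN] PC=1: NOP
Event 7 (EXEC): [MAIN] PC=2: INC 2 -> ACC=-1
Event 8 (EXEC): [MAIN] PC=3: INC 1 -> ACC=0
Event 9 (EXEC): [MAIN] PC=4: HALT

Answer: 0 MAIN 0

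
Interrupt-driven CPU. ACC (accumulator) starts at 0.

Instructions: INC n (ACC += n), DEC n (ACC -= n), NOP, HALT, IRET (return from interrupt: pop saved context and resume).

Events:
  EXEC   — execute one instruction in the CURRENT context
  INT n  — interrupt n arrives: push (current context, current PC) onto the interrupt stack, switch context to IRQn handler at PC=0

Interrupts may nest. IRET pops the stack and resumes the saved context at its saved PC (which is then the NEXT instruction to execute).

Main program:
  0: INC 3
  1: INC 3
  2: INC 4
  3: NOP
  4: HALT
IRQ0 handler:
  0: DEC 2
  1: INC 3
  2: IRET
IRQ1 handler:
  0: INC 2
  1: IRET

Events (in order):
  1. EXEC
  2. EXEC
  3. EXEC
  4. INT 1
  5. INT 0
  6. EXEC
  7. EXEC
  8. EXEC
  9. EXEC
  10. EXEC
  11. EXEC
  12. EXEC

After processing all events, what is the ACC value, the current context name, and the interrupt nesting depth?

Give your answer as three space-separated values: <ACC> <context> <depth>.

Answer: 13 MAIN 0

Derivation:
Event 1 (EXEC): [MAIN] PC=0: INC 3 -> ACC=3
Event 2 (EXEC): [MAIN] PC=1: INC 3 -> ACC=6
Event 3 (EXEC): [MAIN] PC=2: INC 4 -> ACC=10
Event 4 (INT 1): INT 1 arrives: push (MAIN, PC=3), enter IRQ1 at PC=0 (depth now 1)
Event 5 (INT 0): INT 0 arrives: push (IRQ1, PC=0), enter IRQ0 at PC=0 (depth now 2)
Event 6 (EXEC): [IRQ0] PC=0: DEC 2 -> ACC=8
Event 7 (EXEC): [IRQ0] PC=1: INC 3 -> ACC=11
Event 8 (EXEC): [IRQ0] PC=2: IRET -> resume IRQ1 at PC=0 (depth now 1)
Event 9 (EXEC): [IRQ1] PC=0: INC 2 -> ACC=13
Event 10 (EXEC): [IRQ1] PC=1: IRET -> resume MAIN at PC=3 (depth now 0)
Event 11 (EXEC): [MAIN] PC=3: NOP
Event 12 (EXEC): [MAIN] PC=4: HALT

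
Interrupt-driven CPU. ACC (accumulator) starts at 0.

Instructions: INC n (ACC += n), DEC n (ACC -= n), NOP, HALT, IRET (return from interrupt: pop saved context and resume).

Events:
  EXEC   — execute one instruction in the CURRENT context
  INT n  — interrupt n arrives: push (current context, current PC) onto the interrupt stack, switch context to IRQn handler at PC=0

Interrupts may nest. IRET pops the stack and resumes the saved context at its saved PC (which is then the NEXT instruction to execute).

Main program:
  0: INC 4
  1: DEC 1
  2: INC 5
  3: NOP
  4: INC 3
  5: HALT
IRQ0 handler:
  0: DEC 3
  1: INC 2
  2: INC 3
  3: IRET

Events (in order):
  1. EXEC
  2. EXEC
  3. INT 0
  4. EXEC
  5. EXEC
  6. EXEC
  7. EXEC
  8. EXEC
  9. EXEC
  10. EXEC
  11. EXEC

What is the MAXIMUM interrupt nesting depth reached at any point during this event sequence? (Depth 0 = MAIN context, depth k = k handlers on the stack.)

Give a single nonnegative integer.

Event 1 (EXEC): [MAIN] PC=0: INC 4 -> ACC=4 [depth=0]
Event 2 (EXEC): [MAIN] PC=1: DEC 1 -> ACC=3 [depth=0]
Event 3 (INT 0): INT 0 arrives: push (MAIN, PC=2), enter IRQ0 at PC=0 (depth now 1) [depth=1]
Event 4 (EXEC): [IRQ0] PC=0: DEC 3 -> ACC=0 [depth=1]
Event 5 (EXEC): [IRQ0] PC=1: INC 2 -> ACC=2 [depth=1]
Event 6 (EXEC): [IRQ0] PC=2: INC 3 -> ACC=5 [depth=1]
Event 7 (EXEC): [IRQ0] PC=3: IRET -> resume MAIN at PC=2 (depth now 0) [depth=0]
Event 8 (EXEC): [MAIN] PC=2: INC 5 -> ACC=10 [depth=0]
Event 9 (EXEC): [MAIN] PC=3: NOP [depth=0]
Event 10 (EXEC): [MAIN] PC=4: INC 3 -> ACC=13 [depth=0]
Event 11 (EXEC): [MAIN] PC=5: HALT [depth=0]
Max depth observed: 1

Answer: 1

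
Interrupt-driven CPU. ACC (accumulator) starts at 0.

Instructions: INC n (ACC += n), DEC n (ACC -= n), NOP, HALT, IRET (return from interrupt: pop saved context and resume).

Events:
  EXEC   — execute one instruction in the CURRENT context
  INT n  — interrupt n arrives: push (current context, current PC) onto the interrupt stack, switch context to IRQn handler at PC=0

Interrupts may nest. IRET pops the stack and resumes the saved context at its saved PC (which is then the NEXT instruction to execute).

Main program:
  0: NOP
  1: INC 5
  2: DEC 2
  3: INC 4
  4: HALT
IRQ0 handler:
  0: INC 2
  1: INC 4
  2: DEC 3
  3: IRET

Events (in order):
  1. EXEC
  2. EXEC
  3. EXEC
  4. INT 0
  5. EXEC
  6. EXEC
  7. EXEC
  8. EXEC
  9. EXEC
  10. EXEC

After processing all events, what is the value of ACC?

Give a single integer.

Event 1 (EXEC): [MAIN] PC=0: NOP
Event 2 (EXEC): [MAIN] PC=1: INC 5 -> ACC=5
Event 3 (EXEC): [MAIN] PC=2: DEC 2 -> ACC=3
Event 4 (INT 0): INT 0 arrives: push (MAIN, PC=3), enter IRQ0 at PC=0 (depth now 1)
Event 5 (EXEC): [IRQ0] PC=0: INC 2 -> ACC=5
Event 6 (EXEC): [IRQ0] PC=1: INC 4 -> ACC=9
Event 7 (EXEC): [IRQ0] PC=2: DEC 3 -> ACC=6
Event 8 (EXEC): [IRQ0] PC=3: IRET -> resume MAIN at PC=3 (depth now 0)
Event 9 (EXEC): [MAIN] PC=3: INC 4 -> ACC=10
Event 10 (EXEC): [MAIN] PC=4: HALT

Answer: 10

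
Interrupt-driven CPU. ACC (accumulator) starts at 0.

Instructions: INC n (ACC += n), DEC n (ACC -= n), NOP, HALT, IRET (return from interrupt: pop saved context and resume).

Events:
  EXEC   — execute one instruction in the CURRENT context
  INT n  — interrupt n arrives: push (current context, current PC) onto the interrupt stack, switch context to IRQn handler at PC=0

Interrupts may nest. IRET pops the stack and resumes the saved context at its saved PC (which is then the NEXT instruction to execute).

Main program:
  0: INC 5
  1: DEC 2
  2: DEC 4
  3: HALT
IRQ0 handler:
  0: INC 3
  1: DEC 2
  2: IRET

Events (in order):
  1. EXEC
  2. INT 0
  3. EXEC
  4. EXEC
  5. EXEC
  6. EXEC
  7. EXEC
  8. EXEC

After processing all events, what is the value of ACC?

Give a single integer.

Answer: 0

Derivation:
Event 1 (EXEC): [MAIN] PC=0: INC 5 -> ACC=5
Event 2 (INT 0): INT 0 arrives: push (MAIN, PC=1), enter IRQ0 at PC=0 (depth now 1)
Event 3 (EXEC): [IRQ0] PC=0: INC 3 -> ACC=8
Event 4 (EXEC): [IRQ0] PC=1: DEC 2 -> ACC=6
Event 5 (EXEC): [IRQ0] PC=2: IRET -> resume MAIN at PC=1 (depth now 0)
Event 6 (EXEC): [MAIN] PC=1: DEC 2 -> ACC=4
Event 7 (EXEC): [MAIN] PC=2: DEC 4 -> ACC=0
Event 8 (EXEC): [MAIN] PC=3: HALT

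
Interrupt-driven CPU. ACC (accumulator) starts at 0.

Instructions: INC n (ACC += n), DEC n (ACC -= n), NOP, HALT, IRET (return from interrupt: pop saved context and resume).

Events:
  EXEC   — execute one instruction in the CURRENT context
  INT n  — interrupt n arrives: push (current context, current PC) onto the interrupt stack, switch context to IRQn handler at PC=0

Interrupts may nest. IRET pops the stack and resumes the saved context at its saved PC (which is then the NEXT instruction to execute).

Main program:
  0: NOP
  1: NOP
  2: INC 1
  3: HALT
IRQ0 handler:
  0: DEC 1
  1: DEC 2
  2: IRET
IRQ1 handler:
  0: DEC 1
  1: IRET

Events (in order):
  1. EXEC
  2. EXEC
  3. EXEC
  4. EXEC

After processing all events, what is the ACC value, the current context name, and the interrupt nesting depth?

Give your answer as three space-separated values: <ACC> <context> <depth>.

Answer: 1 MAIN 0

Derivation:
Event 1 (EXEC): [MAIN] PC=0: NOP
Event 2 (EXEC): [MAIN] PC=1: NOP
Event 3 (EXEC): [MAIN] PC=2: INC 1 -> ACC=1
Event 4 (EXEC): [MAIN] PC=3: HALT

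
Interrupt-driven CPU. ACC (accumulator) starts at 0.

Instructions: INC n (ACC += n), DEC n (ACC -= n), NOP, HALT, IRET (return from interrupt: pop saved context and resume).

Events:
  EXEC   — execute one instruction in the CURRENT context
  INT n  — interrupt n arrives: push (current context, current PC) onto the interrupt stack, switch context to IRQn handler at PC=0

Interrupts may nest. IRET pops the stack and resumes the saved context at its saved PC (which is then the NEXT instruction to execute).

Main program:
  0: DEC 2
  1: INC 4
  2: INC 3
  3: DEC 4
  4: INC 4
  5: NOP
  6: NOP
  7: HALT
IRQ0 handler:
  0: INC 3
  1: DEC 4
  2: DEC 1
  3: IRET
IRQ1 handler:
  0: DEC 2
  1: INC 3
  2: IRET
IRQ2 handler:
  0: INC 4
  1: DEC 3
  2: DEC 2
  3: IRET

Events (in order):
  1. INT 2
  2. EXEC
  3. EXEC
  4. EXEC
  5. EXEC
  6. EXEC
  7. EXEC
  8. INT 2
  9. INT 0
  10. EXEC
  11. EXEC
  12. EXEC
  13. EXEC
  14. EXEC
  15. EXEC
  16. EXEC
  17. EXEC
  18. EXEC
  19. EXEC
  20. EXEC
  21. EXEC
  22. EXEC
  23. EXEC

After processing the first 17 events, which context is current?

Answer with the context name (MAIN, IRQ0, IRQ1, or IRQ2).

Event 1 (INT 2): INT 2 arrives: push (MAIN, PC=0), enter IRQ2 at PC=0 (depth now 1)
Event 2 (EXEC): [IRQ2] PC=0: INC 4 -> ACC=4
Event 3 (EXEC): [IRQ2] PC=1: DEC 3 -> ACC=1
Event 4 (EXEC): [IRQ2] PC=2: DEC 2 -> ACC=-1
Event 5 (EXEC): [IRQ2] PC=3: IRET -> resume MAIN at PC=0 (depth now 0)
Event 6 (EXEC): [MAIN] PC=0: DEC 2 -> ACC=-3
Event 7 (EXEC): [MAIN] PC=1: INC 4 -> ACC=1
Event 8 (INT 2): INT 2 arrives: push (MAIN, PC=2), enter IRQ2 at PC=0 (depth now 1)
Event 9 (INT 0): INT 0 arrives: push (IRQ2, PC=0), enter IRQ0 at PC=0 (depth now 2)
Event 10 (EXEC): [IRQ0] PC=0: INC 3 -> ACC=4
Event 11 (EXEC): [IRQ0] PC=1: DEC 4 -> ACC=0
Event 12 (EXEC): [IRQ0] PC=2: DEC 1 -> ACC=-1
Event 13 (EXEC): [IRQ0] PC=3: IRET -> resume IRQ2 at PC=0 (depth now 1)
Event 14 (EXEC): [IRQ2] PC=0: INC 4 -> ACC=3
Event 15 (EXEC): [IRQ2] PC=1: DEC 3 -> ACC=0
Event 16 (EXEC): [IRQ2] PC=2: DEC 2 -> ACC=-2
Event 17 (EXEC): [IRQ2] PC=3: IRET -> resume MAIN at PC=2 (depth now 0)

Answer: MAIN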